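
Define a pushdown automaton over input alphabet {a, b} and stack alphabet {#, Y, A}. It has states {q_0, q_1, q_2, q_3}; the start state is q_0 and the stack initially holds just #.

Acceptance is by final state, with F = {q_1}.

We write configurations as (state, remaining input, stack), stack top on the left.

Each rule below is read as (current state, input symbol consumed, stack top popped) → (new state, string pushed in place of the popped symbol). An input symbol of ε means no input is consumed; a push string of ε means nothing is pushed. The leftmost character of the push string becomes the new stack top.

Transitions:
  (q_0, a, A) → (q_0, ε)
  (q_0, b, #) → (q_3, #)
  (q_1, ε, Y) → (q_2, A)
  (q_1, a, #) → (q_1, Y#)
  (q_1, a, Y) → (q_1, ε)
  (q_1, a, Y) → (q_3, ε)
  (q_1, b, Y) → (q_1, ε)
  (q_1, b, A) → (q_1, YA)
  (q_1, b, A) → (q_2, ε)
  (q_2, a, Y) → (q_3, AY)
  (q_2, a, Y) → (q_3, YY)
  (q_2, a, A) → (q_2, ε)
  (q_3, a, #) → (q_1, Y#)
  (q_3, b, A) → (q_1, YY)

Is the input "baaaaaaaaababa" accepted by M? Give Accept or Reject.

Accept

One accepting computation: (q_0, baaaaaaaaababa, #) ⊢ (q_3, aaaaaaaaababa, #) ⊢ (q_1, aaaaaaaababa, Y#) ⊢ (q_1, aaaaaaababa, #) ⊢ (q_1, aaaaaababa, Y#) ⊢ (q_1, aaaaababa, #) ⊢ (q_1, aaaababa, Y#) ⊢ (q_1, aaababa, #) ⊢ (q_1, aababa, Y#) ⊢ (q_1, ababa, #) ⊢ (q_1, baba, Y#) ⊢ (q_1, aba, #) ⊢ (q_1, ba, Y#) ⊢ (q_1, a, #) ⊢ (q_1, ε, Y#)
All input consumed and state q_1 ∈ F.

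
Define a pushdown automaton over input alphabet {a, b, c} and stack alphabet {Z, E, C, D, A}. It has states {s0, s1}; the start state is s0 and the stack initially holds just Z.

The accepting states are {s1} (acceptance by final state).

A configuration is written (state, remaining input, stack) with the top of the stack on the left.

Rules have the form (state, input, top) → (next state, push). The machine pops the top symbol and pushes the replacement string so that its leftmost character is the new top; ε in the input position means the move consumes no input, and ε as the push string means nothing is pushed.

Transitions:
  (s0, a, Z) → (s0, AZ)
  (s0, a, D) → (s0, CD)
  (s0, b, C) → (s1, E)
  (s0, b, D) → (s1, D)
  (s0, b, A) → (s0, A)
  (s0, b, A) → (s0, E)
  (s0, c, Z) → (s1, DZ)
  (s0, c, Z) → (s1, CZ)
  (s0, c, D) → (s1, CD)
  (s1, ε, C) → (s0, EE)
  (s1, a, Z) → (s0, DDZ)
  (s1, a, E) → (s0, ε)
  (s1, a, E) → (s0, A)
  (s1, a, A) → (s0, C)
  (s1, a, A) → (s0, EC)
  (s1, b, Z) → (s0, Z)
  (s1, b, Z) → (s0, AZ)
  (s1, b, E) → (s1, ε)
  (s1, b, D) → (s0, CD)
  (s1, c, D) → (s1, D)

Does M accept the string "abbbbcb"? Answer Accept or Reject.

Reject

No computation consumes all input and reaches a final state.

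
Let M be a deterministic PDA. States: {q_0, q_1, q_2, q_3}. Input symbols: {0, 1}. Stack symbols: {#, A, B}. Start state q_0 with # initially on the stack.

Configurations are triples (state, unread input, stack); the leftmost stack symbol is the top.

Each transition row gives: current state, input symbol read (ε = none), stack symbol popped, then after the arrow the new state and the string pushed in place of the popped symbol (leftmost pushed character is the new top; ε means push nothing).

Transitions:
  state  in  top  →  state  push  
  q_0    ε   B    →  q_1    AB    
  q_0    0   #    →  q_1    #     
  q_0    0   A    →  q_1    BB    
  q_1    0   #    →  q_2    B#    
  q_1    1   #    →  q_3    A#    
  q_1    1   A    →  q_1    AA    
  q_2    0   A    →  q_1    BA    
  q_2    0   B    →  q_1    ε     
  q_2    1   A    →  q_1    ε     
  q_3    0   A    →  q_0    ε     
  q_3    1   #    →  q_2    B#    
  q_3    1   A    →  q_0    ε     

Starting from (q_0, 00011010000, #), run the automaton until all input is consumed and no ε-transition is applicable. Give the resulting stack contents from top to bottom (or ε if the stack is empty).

(q_0, 00011010000, #) ⊢ (q_1, 0011010000, #) ⊢ (q_2, 011010000, B#) ⊢ (q_1, 11010000, #) ⊢ (q_3, 1010000, A#) ⊢ (q_0, 010000, #) ⊢ (q_1, 10000, #) ⊢ (q_3, 0000, A#) ⊢ (q_0, 000, #) ⊢ (q_1, 00, #) ⊢ (q_2, 0, B#) ⊢ (q_1, ε, #)
All input consumed in state q_1 with stack #.

#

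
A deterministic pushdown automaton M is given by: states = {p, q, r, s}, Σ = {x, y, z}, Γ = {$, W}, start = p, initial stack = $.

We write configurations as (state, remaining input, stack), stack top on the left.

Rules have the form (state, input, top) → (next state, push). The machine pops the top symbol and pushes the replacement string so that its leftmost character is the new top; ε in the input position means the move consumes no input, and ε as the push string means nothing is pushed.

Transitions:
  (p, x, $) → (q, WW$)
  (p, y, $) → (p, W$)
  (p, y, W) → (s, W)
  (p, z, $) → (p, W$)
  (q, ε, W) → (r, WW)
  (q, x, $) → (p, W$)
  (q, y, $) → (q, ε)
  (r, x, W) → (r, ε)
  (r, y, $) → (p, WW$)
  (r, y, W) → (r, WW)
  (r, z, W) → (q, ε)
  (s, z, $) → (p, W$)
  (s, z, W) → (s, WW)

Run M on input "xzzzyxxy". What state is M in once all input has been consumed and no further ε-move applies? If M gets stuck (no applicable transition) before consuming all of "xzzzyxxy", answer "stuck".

(p, xzzzyxxy, $)
  read x, top $: go to q, push WW$ → (q, zzzyxxy, WW$)
  ε-move, top W: go to r, push WW → (r, zzzyxxy, WWW$)
  read z, top W: go to q, push ε → (q, zzyxxy, WW$)
  ε-move, top W: go to r, push WW → (r, zzyxxy, WWW$)
  read z, top W: go to q, push ε → (q, zyxxy, WW$)
  ε-move, top W: go to r, push WW → (r, zyxxy, WWW$)
  read z, top W: go to q, push ε → (q, yxxy, WW$)
  ε-move, top W: go to r, push WW → (r, yxxy, WWW$)
  read y, top W: go to r, push WW → (r, xxy, WWWW$)
  read x, top W: go to r, push ε → (r, xy, WWW$)
  read x, top W: go to r, push ε → (r, y, WW$)
  read y, top W: go to r, push WW → (r, ε, WWW$)
All input consumed; M is in state r.

r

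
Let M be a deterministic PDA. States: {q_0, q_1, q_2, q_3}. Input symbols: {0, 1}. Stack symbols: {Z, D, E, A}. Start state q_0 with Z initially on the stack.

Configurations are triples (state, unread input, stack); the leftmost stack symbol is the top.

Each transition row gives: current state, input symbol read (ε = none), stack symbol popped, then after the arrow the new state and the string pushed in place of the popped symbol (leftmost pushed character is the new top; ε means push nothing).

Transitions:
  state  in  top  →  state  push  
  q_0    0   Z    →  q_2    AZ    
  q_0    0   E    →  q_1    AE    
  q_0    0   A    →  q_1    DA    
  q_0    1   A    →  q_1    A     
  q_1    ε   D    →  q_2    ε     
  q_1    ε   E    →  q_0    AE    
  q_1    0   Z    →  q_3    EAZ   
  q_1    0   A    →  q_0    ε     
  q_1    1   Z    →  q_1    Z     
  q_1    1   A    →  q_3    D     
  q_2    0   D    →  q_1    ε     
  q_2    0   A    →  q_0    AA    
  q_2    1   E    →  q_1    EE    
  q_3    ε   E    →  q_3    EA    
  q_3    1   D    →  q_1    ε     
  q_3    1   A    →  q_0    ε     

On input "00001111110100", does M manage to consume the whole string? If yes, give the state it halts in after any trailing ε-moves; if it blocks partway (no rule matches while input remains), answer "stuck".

stuck

(q_0, 00001111110100, Z) ⊢ (q_2, 0001111110100, AZ) ⊢ (q_0, 001111110100, AAZ) ⊢ (q_1, 01111110100, DAAZ) ⊢ (q_2, 01111110100, AAZ) ⊢ (q_0, 1111110100, AAAZ) ⊢ (q_1, 111110100, AAAZ) ⊢ (q_3, 11110100, DAAZ) ⊢ (q_1, 1110100, AAZ) ⊢ (q_3, 110100, DAZ) ⊢ (q_1, 10100, AZ) ⊢ (q_3, 0100, DZ)
No transition for (q_3, 0, top D); M blocks with input 0100 remaining.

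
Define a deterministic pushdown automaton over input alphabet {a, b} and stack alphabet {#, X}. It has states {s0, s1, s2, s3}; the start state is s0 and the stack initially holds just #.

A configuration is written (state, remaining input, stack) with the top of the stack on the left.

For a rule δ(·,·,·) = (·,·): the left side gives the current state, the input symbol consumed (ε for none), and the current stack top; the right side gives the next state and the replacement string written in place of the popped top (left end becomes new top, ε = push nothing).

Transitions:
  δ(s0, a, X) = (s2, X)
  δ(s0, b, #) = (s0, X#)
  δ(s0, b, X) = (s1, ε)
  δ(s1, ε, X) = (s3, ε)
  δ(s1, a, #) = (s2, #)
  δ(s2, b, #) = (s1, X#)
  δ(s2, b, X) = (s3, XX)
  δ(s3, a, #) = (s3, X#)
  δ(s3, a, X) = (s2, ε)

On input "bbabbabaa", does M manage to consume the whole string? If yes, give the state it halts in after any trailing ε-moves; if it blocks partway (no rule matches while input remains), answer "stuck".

stuck

(s0, bbabbabaa, #)
  read b, top #: go to s0, push X# → (s0, babbabaa, X#)
  read b, top X: go to s1, push ε → (s1, abbabaa, #)
  read a, top #: go to s2, push # → (s2, bbabaa, #)
  read b, top #: go to s1, push X# → (s1, babaa, X#)
  ε-move, top X: go to s3, push ε → (s3, babaa, #)
No transition for (s3, b, top #); M blocks with input babaa remaining.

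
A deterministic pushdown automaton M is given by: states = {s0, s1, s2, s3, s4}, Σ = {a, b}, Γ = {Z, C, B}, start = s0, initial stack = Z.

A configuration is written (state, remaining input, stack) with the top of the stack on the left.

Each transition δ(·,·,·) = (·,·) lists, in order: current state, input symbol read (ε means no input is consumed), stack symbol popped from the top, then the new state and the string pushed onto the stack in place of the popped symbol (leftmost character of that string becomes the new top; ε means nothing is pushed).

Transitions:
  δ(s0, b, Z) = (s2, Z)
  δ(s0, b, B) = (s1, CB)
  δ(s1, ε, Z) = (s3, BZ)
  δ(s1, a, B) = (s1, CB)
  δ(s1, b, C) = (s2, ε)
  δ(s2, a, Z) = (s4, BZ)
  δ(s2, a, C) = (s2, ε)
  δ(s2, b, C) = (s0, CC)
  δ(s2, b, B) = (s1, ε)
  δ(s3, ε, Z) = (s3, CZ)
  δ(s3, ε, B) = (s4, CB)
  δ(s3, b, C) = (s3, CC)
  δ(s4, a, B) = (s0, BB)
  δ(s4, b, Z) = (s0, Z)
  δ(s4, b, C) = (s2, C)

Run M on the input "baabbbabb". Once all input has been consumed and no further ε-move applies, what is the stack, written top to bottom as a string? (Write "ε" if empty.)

(s0, baabbbabb, Z)
  read b, top Z: go to s2, push Z → (s2, aabbbabb, Z)
  read a, top Z: go to s4, push BZ → (s4, abbbabb, BZ)
  read a, top B: go to s0, push BB → (s0, bbbabb, BBZ)
  read b, top B: go to s1, push CB → (s1, bbabb, CBBZ)
  read b, top C: go to s2, push ε → (s2, babb, BBZ)
  read b, top B: go to s1, push ε → (s1, abb, BZ)
  read a, top B: go to s1, push CB → (s1, bb, CBZ)
  read b, top C: go to s2, push ε → (s2, b, BZ)
  read b, top B: go to s1, push ε → (s1, ε, Z)
  ε-move, top Z: go to s3, push BZ → (s3, ε, BZ)
  ε-move, top B: go to s4, push CB → (s4, ε, CBZ)
All input consumed in state s4 with stack CBZ.

CBZ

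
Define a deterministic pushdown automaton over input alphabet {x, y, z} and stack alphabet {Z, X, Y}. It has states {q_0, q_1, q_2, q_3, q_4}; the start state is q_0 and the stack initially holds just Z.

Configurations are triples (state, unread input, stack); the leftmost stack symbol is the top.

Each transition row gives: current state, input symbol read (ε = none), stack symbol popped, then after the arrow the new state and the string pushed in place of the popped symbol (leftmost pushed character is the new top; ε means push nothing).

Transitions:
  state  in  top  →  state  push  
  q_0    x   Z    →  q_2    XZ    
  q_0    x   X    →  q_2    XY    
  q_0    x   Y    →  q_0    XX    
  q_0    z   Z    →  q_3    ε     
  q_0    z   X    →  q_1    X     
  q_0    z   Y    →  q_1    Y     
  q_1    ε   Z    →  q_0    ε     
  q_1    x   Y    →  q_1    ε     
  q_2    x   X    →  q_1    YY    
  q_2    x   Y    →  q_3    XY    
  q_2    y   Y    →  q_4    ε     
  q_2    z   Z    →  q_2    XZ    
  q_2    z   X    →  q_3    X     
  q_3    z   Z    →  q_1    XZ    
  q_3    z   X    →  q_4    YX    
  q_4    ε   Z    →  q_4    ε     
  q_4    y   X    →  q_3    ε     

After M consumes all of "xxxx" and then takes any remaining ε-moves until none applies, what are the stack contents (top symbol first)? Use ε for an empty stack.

ε

(q_0, xxxx, Z) ⊢ (q_2, xxx, XZ) ⊢ (q_1, xx, YYZ) ⊢ (q_1, x, YZ) ⊢ (q_1, ε, Z) ⊢ (q_0, ε, ε)
All input consumed in state q_0 with stack ε.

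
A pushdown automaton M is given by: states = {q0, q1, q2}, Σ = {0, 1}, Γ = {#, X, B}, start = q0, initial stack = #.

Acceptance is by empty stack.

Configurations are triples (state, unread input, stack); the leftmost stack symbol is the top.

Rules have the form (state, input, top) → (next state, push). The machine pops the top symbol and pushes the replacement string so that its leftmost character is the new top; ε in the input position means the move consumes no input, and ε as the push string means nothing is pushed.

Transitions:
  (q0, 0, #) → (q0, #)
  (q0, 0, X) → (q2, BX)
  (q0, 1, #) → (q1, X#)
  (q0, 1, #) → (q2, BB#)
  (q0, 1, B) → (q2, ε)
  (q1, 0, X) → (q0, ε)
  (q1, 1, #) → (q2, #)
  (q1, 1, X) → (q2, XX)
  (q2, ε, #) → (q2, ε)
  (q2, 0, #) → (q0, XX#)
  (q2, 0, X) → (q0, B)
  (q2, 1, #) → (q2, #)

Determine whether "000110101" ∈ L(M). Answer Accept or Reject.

Accept

One accepting computation: (q0, 000110101, #) ⊢ (q0, 00110101, #) ⊢ (q0, 0110101, #) ⊢ (q0, 110101, #) ⊢ (q1, 10101, X#) ⊢ (q2, 0101, XX#) ⊢ (q0, 101, BX#) ⊢ (q2, 01, X#) ⊢ (q0, 1, B#) ⊢ (q2, ε, #) ⊢ (q2, ε, ε)
All input consumed and the stack is empty.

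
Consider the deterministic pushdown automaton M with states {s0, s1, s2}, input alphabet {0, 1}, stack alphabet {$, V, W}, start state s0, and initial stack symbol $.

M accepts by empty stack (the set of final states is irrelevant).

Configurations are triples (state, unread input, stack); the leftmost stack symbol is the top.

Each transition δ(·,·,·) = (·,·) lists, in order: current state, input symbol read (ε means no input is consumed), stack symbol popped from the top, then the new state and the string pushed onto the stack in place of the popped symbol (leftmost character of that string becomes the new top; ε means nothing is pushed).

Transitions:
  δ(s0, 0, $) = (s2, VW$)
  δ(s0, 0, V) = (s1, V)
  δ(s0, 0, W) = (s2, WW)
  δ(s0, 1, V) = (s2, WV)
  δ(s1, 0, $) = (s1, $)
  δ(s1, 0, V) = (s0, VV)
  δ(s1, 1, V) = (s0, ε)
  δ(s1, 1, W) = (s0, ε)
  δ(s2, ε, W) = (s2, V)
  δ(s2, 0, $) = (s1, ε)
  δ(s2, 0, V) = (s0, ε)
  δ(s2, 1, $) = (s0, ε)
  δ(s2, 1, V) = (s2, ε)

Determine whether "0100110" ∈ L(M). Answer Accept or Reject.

Accept

(s0, 0100110, $)
  read 0, top $: go to s2, push VW$ → (s2, 100110, VW$)
  read 1, top V: go to s2, push ε → (s2, 00110, W$)
  ε-move, top W: go to s2, push V → (s2, 00110, V$)
  read 0, top V: go to s0, push ε → (s0, 0110, $)
  read 0, top $: go to s2, push VW$ → (s2, 110, VW$)
  read 1, top V: go to s2, push ε → (s2, 10, W$)
  ε-move, top W: go to s2, push V → (s2, 10, V$)
  read 1, top V: go to s2, push ε → (s2, 0, $)
  read 0, top $: go to s1, push ε → (s1, ε, ε)
All input consumed and the stack is empty.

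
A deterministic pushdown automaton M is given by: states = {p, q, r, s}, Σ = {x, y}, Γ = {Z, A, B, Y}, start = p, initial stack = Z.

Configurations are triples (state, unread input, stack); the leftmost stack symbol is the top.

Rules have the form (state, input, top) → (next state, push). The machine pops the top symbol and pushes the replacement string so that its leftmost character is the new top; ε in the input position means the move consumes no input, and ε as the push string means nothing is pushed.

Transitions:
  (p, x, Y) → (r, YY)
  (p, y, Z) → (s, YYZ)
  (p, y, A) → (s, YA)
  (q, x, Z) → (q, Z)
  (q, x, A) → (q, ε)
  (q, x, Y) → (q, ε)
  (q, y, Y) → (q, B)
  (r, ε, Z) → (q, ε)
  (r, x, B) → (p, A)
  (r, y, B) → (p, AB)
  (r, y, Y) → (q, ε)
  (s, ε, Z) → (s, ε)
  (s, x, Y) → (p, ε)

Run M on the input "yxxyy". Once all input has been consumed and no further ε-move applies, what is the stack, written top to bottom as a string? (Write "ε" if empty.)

(p, yxxyy, Z)
  read y, top Z: go to s, push YYZ → (s, xxyy, YYZ)
  read x, top Y: go to p, push ε → (p, xyy, YZ)
  read x, top Y: go to r, push YY → (r, yy, YYZ)
  read y, top Y: go to q, push ε → (q, y, YZ)
  read y, top Y: go to q, push B → (q, ε, BZ)
All input consumed in state q with stack BZ.

BZ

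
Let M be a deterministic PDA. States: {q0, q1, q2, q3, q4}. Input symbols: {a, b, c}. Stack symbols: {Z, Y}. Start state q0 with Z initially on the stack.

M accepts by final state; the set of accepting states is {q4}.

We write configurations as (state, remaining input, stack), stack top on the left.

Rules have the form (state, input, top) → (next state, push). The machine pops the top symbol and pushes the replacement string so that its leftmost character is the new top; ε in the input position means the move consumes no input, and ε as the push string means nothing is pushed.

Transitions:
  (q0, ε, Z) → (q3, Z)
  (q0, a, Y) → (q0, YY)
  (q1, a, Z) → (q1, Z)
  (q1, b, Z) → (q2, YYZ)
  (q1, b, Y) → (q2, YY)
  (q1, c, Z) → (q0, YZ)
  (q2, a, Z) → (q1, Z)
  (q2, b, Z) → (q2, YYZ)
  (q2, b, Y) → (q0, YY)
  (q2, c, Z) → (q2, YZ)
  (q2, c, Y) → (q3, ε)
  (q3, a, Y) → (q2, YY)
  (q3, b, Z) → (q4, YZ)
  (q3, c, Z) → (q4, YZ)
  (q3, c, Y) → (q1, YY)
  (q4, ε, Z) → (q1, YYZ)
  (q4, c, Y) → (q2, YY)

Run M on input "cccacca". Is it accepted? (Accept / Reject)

Reject

(q0, cccacca, Z)
  ε-move, top Z: go to q3, push Z → (q3, cccacca, Z)
  read c, top Z: go to q4, push YZ → (q4, ccacca, YZ)
  read c, top Y: go to q2, push YY → (q2, cacca, YYZ)
  read c, top Y: go to q3, push ε → (q3, acca, YZ)
  read a, top Y: go to q2, push YY → (q2, cca, YYZ)
  read c, top Y: go to q3, push ε → (q3, ca, YZ)
  read c, top Y: go to q1, push YY → (q1, a, YYZ)
No transition applies at (q1, a, YYZ); input not fully consumed.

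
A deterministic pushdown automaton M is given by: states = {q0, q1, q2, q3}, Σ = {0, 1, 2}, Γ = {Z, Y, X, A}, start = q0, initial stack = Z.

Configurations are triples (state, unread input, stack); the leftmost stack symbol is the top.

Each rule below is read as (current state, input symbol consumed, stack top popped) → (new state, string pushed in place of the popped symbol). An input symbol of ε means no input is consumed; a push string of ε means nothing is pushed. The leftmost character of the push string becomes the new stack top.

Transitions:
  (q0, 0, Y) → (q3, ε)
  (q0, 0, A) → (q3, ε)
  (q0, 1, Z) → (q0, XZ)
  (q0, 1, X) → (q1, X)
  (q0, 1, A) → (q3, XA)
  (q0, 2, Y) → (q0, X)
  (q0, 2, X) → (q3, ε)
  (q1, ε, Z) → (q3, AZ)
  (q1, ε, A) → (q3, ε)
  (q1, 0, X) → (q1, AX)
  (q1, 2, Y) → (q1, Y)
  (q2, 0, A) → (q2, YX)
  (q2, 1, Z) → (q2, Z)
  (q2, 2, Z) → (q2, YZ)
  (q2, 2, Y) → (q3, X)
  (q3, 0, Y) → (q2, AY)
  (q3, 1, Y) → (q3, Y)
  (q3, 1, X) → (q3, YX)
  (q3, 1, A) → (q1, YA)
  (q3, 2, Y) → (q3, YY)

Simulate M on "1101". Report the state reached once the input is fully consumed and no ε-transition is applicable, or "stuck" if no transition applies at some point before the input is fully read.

q3

(q0, 1101, Z)
  read 1, top Z: go to q0, push XZ → (q0, 101, XZ)
  read 1, top X: go to q1, push X → (q1, 01, XZ)
  read 0, top X: go to q1, push AX → (q1, 1, AXZ)
  ε-move, top A: go to q3, push ε → (q3, 1, XZ)
  read 1, top X: go to q3, push YX → (q3, ε, YXZ)
All input consumed; M is in state q3.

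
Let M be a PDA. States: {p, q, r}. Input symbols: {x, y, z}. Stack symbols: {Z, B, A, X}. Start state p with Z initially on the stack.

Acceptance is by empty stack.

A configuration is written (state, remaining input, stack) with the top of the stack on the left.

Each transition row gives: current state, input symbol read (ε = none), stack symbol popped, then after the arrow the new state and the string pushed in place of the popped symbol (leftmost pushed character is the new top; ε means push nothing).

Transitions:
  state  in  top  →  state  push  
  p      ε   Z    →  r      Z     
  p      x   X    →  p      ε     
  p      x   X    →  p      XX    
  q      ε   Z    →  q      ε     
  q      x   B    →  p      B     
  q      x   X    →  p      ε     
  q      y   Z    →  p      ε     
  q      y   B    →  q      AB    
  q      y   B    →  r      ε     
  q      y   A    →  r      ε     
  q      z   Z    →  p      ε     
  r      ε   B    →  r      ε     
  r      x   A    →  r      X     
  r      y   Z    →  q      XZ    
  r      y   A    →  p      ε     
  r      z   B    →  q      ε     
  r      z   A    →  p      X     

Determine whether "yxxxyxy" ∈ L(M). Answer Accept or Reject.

No computation consumes all input and empties the stack.

Reject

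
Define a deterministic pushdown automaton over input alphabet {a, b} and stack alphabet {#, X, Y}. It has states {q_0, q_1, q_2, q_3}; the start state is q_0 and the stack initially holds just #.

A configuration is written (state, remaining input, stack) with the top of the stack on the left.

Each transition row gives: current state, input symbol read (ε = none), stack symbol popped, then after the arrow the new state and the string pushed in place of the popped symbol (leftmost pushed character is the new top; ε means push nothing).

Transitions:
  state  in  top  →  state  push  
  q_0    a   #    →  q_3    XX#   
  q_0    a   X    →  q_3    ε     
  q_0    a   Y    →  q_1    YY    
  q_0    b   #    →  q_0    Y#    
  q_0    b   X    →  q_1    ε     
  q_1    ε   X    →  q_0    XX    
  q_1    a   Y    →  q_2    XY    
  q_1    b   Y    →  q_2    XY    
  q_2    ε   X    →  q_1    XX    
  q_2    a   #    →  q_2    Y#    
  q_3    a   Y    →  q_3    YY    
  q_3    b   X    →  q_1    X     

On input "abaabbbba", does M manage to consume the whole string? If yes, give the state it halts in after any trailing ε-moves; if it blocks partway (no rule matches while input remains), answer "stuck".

(q_0, abaabbbba, #)
  read a, top #: go to q_3, push XX# → (q_3, baabbbba, XX#)
  read b, top X: go to q_1, push X → (q_1, aabbbba, XX#)
  ε-move, top X: go to q_0, push XX → (q_0, aabbbba, XXX#)
  read a, top X: go to q_3, push ε → (q_3, abbbba, XX#)
No transition for (q_3, a, top X); M blocks with input abbbba remaining.

stuck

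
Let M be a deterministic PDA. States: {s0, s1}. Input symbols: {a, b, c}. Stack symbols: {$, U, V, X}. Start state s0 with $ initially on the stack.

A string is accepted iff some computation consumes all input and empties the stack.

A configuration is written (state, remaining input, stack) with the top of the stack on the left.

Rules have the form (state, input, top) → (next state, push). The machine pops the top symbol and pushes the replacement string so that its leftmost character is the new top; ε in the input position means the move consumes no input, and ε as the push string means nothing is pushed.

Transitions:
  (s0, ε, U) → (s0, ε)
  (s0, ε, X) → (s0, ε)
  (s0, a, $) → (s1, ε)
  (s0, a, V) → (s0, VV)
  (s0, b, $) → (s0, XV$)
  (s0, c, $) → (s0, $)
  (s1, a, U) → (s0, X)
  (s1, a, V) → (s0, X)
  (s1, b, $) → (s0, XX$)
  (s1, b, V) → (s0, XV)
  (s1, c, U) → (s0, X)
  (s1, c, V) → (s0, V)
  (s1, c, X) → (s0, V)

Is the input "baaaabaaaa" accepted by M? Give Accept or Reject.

(s0, baaaabaaaa, $)
  read b, top $: go to s0, push XV$ → (s0, aaaabaaaa, XV$)
  ε-move, top X: go to s0, push ε → (s0, aaaabaaaa, V$)
  read a, top V: go to s0, push VV → (s0, aaabaaaa, VV$)
  read a, top V: go to s0, push VV → (s0, aabaaaa, VVV$)
  read a, top V: go to s0, push VV → (s0, abaaaa, VVVV$)
  read a, top V: go to s0, push VV → (s0, baaaa, VVVVV$)
No transition applies at (s0, baaaa, VVVVV$); input not fully consumed.

Reject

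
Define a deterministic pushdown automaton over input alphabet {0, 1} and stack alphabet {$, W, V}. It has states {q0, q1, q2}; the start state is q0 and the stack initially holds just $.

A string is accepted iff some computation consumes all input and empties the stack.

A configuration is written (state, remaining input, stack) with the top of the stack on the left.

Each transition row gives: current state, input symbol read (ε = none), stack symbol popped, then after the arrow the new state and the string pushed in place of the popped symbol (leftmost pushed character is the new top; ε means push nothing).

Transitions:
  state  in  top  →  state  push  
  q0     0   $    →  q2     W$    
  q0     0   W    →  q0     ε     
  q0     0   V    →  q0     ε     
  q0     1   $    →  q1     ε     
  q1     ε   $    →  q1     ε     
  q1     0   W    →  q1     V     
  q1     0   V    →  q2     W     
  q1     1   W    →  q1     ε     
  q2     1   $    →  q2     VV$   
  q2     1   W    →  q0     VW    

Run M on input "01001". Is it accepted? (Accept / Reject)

Accept

(q0, 01001, $)
  read 0, top $: go to q2, push W$ → (q2, 1001, W$)
  read 1, top W: go to q0, push VW → (q0, 001, VW$)
  read 0, top V: go to q0, push ε → (q0, 01, W$)
  read 0, top W: go to q0, push ε → (q0, 1, $)
  read 1, top $: go to q1, push ε → (q1, ε, ε)
All input consumed and the stack is empty.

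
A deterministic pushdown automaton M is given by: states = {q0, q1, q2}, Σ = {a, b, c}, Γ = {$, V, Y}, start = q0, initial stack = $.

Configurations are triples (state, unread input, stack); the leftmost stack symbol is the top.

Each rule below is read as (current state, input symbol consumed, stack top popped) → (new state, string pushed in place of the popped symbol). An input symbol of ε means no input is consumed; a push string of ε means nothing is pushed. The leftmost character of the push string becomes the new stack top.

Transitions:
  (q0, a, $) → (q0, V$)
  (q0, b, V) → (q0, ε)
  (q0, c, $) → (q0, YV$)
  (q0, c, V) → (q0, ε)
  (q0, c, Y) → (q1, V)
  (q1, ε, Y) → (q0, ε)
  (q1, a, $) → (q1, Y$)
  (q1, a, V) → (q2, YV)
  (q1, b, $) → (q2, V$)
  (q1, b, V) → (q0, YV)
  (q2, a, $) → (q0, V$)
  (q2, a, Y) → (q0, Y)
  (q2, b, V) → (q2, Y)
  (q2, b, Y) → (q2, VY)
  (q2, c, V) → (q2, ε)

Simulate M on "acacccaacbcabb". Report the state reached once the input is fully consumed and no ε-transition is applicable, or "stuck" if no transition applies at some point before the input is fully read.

q2

(q0, acacccaacbcabb, $) ⊢ (q0, cacccaacbcabb, V$) ⊢ (q0, acccaacbcabb, $) ⊢ (q0, cccaacbcabb, V$) ⊢ (q0, ccaacbcabb, $) ⊢ (q0, caacbcabb, YV$) ⊢ (q1, aacbcabb, VV$) ⊢ (q2, acbcabb, YVV$) ⊢ (q0, cbcabb, YVV$) ⊢ (q1, bcabb, VVV$) ⊢ (q0, cabb, YVVV$) ⊢ (q1, abb, VVVV$) ⊢ (q2, bb, YVVVV$) ⊢ (q2, b, VYVVVV$) ⊢ (q2, ε, YYVVVV$)
All input consumed; M is in state q2.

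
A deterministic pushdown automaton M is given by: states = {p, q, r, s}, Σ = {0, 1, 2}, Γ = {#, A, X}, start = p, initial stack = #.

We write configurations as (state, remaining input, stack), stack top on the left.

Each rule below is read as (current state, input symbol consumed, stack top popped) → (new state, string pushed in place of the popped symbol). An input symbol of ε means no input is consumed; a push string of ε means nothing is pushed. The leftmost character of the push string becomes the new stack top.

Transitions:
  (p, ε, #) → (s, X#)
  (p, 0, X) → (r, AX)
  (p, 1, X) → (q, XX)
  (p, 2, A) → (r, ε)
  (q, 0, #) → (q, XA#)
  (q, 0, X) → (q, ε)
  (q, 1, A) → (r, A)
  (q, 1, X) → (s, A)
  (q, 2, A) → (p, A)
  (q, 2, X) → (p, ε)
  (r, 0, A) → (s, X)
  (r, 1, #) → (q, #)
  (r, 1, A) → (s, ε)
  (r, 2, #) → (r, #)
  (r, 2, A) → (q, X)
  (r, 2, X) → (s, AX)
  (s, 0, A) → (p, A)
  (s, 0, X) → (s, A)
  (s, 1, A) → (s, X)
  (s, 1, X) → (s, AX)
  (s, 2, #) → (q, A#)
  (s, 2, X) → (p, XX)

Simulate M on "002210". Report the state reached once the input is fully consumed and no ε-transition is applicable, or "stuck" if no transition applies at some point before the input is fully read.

q

(p, 002210, #)
  ε-move, top #: go to s, push X# → (s, 002210, X#)
  read 0, top X: go to s, push A → (s, 02210, A#)
  read 0, top A: go to p, push A → (p, 2210, A#)
  read 2, top A: go to r, push ε → (r, 210, #)
  read 2, top #: go to r, push # → (r, 10, #)
  read 1, top #: go to q, push # → (q, 0, #)
  read 0, top #: go to q, push XA# → (q, ε, XA#)
All input consumed; M is in state q.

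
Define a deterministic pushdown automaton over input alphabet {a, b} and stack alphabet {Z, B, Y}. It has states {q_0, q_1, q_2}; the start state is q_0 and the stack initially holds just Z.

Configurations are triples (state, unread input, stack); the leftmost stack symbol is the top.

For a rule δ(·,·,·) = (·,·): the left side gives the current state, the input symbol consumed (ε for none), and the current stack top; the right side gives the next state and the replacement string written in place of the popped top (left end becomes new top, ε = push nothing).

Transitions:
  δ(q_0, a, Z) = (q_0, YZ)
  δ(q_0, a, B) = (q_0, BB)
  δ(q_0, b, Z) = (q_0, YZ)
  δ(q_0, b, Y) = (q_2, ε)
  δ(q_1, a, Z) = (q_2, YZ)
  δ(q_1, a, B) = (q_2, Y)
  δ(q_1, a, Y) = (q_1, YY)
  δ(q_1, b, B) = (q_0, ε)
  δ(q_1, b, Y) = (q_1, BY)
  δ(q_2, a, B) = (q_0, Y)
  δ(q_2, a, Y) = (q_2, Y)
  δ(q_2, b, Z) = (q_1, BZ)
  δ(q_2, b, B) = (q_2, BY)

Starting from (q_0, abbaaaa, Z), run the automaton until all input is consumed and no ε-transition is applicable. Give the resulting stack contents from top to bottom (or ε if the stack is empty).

(q_0, abbaaaa, Z) ⊢ (q_0, bbaaaa, YZ) ⊢ (q_2, baaaa, Z) ⊢ (q_1, aaaa, BZ) ⊢ (q_2, aaa, YZ) ⊢ (q_2, aa, YZ) ⊢ (q_2, a, YZ) ⊢ (q_2, ε, YZ)
All input consumed in state q_2 with stack YZ.

YZ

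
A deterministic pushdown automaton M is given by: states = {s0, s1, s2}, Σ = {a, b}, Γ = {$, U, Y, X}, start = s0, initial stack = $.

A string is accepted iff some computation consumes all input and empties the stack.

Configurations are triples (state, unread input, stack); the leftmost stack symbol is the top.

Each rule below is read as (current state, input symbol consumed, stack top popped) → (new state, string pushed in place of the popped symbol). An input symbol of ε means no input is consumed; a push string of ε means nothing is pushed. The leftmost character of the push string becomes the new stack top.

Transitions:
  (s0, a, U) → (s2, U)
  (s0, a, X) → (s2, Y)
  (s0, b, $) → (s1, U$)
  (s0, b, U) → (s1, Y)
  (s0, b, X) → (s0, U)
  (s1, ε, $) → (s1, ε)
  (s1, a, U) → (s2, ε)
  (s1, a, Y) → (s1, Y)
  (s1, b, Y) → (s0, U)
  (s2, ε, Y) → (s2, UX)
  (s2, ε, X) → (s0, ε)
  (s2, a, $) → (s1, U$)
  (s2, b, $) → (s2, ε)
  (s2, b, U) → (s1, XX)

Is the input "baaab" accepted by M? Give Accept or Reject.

(s0, baaab, $) ⊢ (s1, aaab, U$) ⊢ (s2, aab, $) ⊢ (s1, ab, U$) ⊢ (s2, b, $) ⊢ (s2, ε, ε)
All input consumed and the stack is empty.

Accept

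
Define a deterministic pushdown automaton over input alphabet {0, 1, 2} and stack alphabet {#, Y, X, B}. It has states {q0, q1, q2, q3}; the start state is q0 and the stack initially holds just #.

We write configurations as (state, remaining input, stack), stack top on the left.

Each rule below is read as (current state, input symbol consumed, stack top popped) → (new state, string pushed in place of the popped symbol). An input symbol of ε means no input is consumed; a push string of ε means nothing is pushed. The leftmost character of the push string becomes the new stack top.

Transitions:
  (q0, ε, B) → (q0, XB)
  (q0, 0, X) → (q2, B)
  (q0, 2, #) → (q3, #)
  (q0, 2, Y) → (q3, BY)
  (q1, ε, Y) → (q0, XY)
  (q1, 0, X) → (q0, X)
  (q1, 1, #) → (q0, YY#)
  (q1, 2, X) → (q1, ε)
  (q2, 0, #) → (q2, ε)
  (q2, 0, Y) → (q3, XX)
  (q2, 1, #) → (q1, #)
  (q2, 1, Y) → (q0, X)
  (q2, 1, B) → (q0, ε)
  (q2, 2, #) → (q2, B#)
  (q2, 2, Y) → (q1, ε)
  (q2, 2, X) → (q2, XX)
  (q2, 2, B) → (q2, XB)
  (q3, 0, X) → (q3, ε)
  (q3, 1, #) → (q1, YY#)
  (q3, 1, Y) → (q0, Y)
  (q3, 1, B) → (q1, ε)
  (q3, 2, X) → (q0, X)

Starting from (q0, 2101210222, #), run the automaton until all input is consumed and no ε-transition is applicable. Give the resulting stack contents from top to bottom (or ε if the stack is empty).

(q0, 2101210222, #)
  read 2, top #: go to q3, push # → (q3, 101210222, #)
  read 1, top #: go to q1, push YY# → (q1, 01210222, YY#)
  ε-move, top Y: go to q0, push XY → (q0, 01210222, XYY#)
  read 0, top X: go to q2, push B → (q2, 1210222, BYY#)
  read 1, top B: go to q0, push ε → (q0, 210222, YY#)
  read 2, top Y: go to q3, push BY → (q3, 10222, BYY#)
  read 1, top B: go to q1, push ε → (q1, 0222, YY#)
  ε-move, top Y: go to q0, push XY → (q0, 0222, XYY#)
  read 0, top X: go to q2, push B → (q2, 222, BYY#)
  read 2, top B: go to q2, push XB → (q2, 22, XBYY#)
  read 2, top X: go to q2, push XX → (q2, 2, XXBYY#)
  read 2, top X: go to q2, push XX → (q2, ε, XXXBYY#)
All input consumed in state q2 with stack XXXBYY#.

XXXBYY#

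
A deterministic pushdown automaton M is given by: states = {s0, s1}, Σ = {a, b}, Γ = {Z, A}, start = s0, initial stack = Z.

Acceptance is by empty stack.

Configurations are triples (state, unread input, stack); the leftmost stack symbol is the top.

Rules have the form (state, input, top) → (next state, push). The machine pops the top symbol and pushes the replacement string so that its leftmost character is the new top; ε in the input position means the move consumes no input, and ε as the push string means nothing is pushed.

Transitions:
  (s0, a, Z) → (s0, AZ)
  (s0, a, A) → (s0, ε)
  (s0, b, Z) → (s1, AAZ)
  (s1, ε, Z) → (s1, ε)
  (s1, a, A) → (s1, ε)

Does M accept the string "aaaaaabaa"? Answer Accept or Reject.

(s0, aaaaaabaa, Z)
  read a, top Z: go to s0, push AZ → (s0, aaaaabaa, AZ)
  read a, top A: go to s0, push ε → (s0, aaaabaa, Z)
  read a, top Z: go to s0, push AZ → (s0, aaabaa, AZ)
  read a, top A: go to s0, push ε → (s0, aabaa, Z)
  read a, top Z: go to s0, push AZ → (s0, abaa, AZ)
  read a, top A: go to s0, push ε → (s0, baa, Z)
  read b, top Z: go to s1, push AAZ → (s1, aa, AAZ)
  read a, top A: go to s1, push ε → (s1, a, AZ)
  read a, top A: go to s1, push ε → (s1, ε, Z)
  ε-move, top Z: go to s1, push ε → (s1, ε, ε)
All input consumed and the stack is empty.

Accept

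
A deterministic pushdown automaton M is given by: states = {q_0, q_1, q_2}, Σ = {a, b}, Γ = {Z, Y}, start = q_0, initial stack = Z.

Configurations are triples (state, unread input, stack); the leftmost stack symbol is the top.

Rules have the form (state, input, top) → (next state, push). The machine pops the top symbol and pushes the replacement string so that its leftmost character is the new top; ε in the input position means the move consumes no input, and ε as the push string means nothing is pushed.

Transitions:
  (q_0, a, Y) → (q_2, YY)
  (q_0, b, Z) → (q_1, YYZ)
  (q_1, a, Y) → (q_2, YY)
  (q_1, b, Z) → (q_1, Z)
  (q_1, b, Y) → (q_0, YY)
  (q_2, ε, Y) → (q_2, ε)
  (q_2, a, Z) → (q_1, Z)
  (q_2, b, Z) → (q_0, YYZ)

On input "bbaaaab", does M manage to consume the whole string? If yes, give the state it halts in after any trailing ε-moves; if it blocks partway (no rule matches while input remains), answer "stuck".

stuck

(q_0, bbaaaab, Z)
  read b, top Z: go to q_1, push YYZ → (q_1, baaaab, YYZ)
  read b, top Y: go to q_0, push YY → (q_0, aaaab, YYYZ)
  read a, top Y: go to q_2, push YY → (q_2, aaab, YYYYZ)
  ε-move, top Y: go to q_2, push ε → (q_2, aaab, YYYZ)
  ε-move, top Y: go to q_2, push ε → (q_2, aaab, YYZ)
  ε-move, top Y: go to q_2, push ε → (q_2, aaab, YZ)
  ε-move, top Y: go to q_2, push ε → (q_2, aaab, Z)
  read a, top Z: go to q_1, push Z → (q_1, aab, Z)
No transition for (q_1, a, top Z); M blocks with input aab remaining.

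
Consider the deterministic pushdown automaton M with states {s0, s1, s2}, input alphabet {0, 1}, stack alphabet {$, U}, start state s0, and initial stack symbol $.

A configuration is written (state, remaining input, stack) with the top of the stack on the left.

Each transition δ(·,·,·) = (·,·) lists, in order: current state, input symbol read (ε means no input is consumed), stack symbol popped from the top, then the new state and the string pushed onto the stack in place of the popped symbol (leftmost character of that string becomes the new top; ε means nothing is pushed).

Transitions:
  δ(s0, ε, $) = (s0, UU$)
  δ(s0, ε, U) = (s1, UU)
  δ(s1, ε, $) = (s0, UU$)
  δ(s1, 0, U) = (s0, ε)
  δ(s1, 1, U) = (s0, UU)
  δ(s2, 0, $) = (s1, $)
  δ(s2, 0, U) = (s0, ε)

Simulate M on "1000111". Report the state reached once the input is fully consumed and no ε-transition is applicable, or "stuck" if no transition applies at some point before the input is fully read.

(s0, 1000111, $) ⊢ (s0, 1000111, UU$) ⊢ (s1, 1000111, UUU$) ⊢ (s0, 000111, UUUU$) ⊢ (s1, 000111, UUUUU$) ⊢ (s0, 00111, UUUU$) ⊢ (s1, 00111, UUUUU$) ⊢ (s0, 0111, UUUU$) ⊢ (s1, 0111, UUUUU$) ⊢ (s0, 111, UUUU$) ⊢ (s1, 111, UUUUU$) ⊢ (s0, 11, UUUUUU$) ⊢ (s1, 11, UUUUUUU$) ⊢ (s0, 1, UUUUUUUU$) ⊢ (s1, 1, UUUUUUUUU$) ⊢ (s0, ε, UUUUUUUUUU$) ⊢ (s1, ε, UUUUUUUUUUU$)
All input consumed; M is in state s1.

s1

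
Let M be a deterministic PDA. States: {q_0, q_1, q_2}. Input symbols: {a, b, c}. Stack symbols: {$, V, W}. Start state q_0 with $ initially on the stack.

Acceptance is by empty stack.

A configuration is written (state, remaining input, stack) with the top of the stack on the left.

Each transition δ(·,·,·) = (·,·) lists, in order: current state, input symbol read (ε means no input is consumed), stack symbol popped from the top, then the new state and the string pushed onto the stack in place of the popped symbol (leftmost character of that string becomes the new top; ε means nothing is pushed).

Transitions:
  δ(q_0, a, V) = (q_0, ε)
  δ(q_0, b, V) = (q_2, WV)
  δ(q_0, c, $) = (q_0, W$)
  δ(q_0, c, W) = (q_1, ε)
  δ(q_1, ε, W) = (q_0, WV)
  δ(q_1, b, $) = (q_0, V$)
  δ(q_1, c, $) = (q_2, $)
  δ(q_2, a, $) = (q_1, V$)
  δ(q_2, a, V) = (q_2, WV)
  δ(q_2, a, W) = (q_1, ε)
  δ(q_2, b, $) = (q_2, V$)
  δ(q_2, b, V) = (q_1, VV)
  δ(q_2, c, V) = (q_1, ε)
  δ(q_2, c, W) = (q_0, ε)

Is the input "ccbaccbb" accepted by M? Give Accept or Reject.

(q_0, ccbaccbb, $)
  read c, top $: go to q_0, push W$ → (q_0, cbaccbb, W$)
  read c, top W: go to q_1, push ε → (q_1, baccbb, $)
  read b, top $: go to q_0, push V$ → (q_0, accbb, V$)
  read a, top V: go to q_0, push ε → (q_0, ccbb, $)
  read c, top $: go to q_0, push W$ → (q_0, cbb, W$)
  read c, top W: go to q_1, push ε → (q_1, bb, $)
  read b, top $: go to q_0, push V$ → (q_0, b, V$)
  read b, top V: go to q_2, push WV → (q_2, ε, WV$)
All input consumed; stack is WV$, not empty, and no further ε-move applies.

Reject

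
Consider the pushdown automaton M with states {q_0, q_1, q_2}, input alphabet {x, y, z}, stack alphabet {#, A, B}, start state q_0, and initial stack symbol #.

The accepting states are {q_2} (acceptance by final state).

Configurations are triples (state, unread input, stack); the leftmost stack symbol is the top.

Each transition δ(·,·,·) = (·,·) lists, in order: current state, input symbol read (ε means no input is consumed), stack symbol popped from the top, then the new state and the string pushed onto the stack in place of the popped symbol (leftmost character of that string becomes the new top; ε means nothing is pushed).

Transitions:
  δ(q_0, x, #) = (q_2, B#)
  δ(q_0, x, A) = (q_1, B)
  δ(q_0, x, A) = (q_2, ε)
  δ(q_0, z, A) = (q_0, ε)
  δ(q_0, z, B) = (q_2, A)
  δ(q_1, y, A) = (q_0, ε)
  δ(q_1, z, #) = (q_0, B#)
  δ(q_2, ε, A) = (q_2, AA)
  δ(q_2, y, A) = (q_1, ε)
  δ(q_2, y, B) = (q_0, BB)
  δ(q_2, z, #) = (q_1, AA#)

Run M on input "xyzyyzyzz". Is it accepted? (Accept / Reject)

Accept

One accepting computation: (q_0, xyzyyzyzz, #) ⊢ (q_2, yzyyzyzz, B#) ⊢ (q_0, zyyzyzz, BB#) ⊢ (q_2, yyzyzz, AB#) ⊢ (q_2, yyzyzz, AAB#) ⊢ (q_1, yzyzz, AB#) ⊢ (q_0, zyzz, B#) ⊢ (q_2, yzz, A#) ⊢ (q_1, zz, #) ⊢ (q_0, z, B#) ⊢ (q_2, ε, A#)
All input consumed and state q_2 ∈ F.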